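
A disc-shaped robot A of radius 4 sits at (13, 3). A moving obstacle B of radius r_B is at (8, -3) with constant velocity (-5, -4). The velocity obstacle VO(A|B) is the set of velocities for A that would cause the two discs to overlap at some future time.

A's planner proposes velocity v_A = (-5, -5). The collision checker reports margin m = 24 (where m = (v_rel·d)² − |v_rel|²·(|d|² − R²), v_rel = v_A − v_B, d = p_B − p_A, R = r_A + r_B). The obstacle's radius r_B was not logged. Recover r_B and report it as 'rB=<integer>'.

m = 24
d = (-5, -6);  v_rel = (0, -1),  |v_rel|² = 1
v_rel×d = (0)·(-6) − (-1)·(-5) = -5
since m = R²·1 − (-5)²:  R² = (25 + 24) / 1 = 49
R = √49 = 7  ⇒  r_B = 7 − 4 = 3

rB=3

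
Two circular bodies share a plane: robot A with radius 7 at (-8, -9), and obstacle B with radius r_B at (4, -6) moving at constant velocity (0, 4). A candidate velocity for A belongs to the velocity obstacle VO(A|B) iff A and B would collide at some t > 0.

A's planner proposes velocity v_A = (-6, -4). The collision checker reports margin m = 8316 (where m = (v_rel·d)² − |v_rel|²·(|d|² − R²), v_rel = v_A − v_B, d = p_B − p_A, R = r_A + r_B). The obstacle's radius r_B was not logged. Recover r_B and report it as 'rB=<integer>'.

m = 8316
d = (12, 3);  v_rel = (-6, -8),  |v_rel|² = 100
v_rel×d = (-6)·(3) − (-8)·(12) = 78
since m = R²·100 − 78²:  R² = (6084 + 8316) / 100 = 144
R = √144 = 12  ⇒  r_B = 12 − 7 = 5

rB=5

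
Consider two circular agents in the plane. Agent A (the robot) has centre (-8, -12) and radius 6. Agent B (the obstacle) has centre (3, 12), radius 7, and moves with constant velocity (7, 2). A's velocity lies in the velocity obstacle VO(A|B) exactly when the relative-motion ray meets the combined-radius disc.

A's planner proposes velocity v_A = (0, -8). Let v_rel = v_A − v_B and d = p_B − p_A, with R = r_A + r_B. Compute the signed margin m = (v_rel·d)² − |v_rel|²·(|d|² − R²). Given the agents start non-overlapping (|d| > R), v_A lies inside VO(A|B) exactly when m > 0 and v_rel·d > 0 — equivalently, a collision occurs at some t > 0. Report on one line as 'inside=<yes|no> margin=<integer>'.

d = (11, 24),  |d|² = 697;  R = 6+7 = 13,  c = 697−13² = 528
v_rel = (-7, -10),  |v_rel|² = 149;  v_rel·d = (-7)·(11) + (-10)·(24) = -317
149·t² + 634·t + 528 = 0  ⇒  m = (-317)² − 149·528 = 21817
m = 21817 > 0,  v_rel·d = -317 < 0  ⇒  outside

inside=no margin=21817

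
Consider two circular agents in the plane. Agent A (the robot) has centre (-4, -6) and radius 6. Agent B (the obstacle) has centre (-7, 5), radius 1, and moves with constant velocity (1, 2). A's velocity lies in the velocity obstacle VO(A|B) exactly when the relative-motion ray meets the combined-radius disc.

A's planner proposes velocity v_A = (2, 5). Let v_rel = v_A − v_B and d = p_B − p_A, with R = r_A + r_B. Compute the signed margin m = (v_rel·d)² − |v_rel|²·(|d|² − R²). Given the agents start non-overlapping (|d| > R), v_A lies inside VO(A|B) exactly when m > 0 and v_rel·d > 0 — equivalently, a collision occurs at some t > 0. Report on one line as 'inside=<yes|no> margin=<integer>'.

d = (-3, 11),  |d|² = 130;  R = 6+1 = 7,  c = 130−7² = 81
v_rel = (1, 3),  |v_rel|² = 10;  v_rel·d = (1)·(-3) + (3)·(11) = 30
10·t² − 60·t + 81 = 0  ⇒  m = 30² − 10·81 = 90
m = 90 > 0,  v_rel·d = 30 > 0  ⇒  inside

inside=yes margin=90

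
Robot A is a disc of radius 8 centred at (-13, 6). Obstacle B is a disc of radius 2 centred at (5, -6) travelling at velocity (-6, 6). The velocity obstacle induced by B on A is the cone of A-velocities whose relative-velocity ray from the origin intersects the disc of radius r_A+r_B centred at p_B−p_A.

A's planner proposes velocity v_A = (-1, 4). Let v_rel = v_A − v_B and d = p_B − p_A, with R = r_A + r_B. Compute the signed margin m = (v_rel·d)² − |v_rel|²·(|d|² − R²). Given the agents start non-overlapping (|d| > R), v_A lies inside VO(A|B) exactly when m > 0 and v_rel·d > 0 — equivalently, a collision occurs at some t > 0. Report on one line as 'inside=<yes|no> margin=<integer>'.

d = (18, -12),  |d|² = 468;  R = 8+2 = 10,  c = 468−10² = 368
v_rel = (5, -2),  |v_rel|² = 29;  v_rel·d = (5)·(18) + (-2)·(-12) = 114
29·t² − 228·t + 368 = 0  ⇒  m = 114² − 29·368 = 2324
m = 2324 > 0,  v_rel·d = 114 > 0  ⇒  inside

inside=yes margin=2324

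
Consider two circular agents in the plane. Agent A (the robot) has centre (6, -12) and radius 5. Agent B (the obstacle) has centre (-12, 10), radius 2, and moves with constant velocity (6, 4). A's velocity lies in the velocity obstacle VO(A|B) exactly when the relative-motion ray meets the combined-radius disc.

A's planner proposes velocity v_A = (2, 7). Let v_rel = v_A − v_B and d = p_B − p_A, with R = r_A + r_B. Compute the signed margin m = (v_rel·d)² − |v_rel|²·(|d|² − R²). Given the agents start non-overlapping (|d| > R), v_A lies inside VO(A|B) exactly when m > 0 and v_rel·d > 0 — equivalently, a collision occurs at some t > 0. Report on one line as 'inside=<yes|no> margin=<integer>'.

d = (-18, 22),  |d|² = 808;  R = 5+2 = 7,  c = 808−7² = 759
v_rel = (-4, 3),  |v_rel|² = 25;  v_rel·d = (-4)·(-18) + (3)·(22) = 138
25·t² − 276·t + 759 = 0  ⇒  m = 138² − 25·759 = 69
m = 69 > 0,  v_rel·d = 138 > 0  ⇒  inside

inside=yes margin=69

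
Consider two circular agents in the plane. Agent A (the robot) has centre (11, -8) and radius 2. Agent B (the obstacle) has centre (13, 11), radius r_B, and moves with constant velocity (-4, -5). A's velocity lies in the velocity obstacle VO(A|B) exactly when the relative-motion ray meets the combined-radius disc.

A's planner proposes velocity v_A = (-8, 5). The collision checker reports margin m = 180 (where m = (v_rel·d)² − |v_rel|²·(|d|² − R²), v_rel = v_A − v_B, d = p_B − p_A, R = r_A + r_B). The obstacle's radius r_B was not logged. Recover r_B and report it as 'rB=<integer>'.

m = 180
d = (2, 19);  v_rel = (-4, 10),  |v_rel|² = 116
v_rel×d = (-4)·(19) − (10)·(2) = -96
since m = R²·116 − (-96)²:  R² = (9216 + 180) / 116 = 81
R = √81 = 9  ⇒  r_B = 9 − 2 = 7

rB=7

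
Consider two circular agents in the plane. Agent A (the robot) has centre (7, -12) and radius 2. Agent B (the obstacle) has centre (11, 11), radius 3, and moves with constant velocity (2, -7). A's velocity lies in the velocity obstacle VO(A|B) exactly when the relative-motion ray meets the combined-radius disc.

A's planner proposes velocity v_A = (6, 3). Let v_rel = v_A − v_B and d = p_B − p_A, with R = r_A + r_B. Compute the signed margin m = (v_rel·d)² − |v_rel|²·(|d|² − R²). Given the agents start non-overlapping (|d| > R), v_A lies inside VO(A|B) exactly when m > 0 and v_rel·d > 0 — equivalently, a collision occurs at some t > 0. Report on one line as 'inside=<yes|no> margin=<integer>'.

d = (4, 23),  |d|² = 545;  R = 2+3 = 5,  c = 545−5² = 520
v_rel = (4, 10),  |v_rel|² = 116;  v_rel·d = (4)·(4) + (10)·(23) = 246
116·t² − 492·t + 520 = 0  ⇒  m = 246² − 116·520 = 196
m = 196 > 0,  v_rel·d = 246 > 0  ⇒  inside

inside=yes margin=196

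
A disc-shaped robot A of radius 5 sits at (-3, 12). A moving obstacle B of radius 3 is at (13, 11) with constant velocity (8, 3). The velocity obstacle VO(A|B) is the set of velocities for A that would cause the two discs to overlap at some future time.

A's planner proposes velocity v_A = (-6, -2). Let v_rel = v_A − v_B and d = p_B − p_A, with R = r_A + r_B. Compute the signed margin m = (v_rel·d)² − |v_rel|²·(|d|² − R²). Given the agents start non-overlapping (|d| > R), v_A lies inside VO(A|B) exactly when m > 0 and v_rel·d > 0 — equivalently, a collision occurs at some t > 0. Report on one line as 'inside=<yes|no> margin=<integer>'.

d = (16, -1),  |d|² = 257;  R = 5+3 = 8,  c = 257−8² = 193
v_rel = (-14, -5),  |v_rel|² = 221;  v_rel·d = (-14)·(16) + (-5)·(-1) = -219
221·t² + 438·t + 193 = 0  ⇒  m = (-219)² − 221·193 = 5308
m = 5308 > 0,  v_rel·d = -219 < 0  ⇒  outside

inside=no margin=5308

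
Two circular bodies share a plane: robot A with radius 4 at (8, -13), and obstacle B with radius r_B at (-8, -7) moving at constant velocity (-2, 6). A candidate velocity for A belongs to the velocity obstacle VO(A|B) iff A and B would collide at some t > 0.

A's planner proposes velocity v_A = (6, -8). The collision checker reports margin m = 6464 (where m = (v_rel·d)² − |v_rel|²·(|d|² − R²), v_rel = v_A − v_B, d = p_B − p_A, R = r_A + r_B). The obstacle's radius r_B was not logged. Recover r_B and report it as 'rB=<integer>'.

m = 6464
d = (-16, 6);  v_rel = (8, -14),  |v_rel|² = 260
v_rel×d = (8)·(6) − (-14)·(-16) = -176
since m = R²·260 − (-176)²:  R² = (30976 + 6464) / 260 = 144
R = √144 = 12  ⇒  r_B = 12 − 4 = 8

rB=8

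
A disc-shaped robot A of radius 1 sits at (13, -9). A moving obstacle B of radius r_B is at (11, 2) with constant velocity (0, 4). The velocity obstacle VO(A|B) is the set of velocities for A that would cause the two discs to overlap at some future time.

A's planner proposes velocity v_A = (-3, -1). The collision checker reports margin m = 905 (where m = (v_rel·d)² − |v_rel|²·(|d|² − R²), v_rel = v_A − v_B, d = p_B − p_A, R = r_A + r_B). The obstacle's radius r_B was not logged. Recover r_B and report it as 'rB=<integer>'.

m = 905
d = (-2, 11);  v_rel = (-3, -5),  |v_rel|² = 34
v_rel×d = (-3)·(11) − (-5)·(-2) = -43
since m = R²·34 − (-43)²:  R² = (1849 + 905) / 34 = 81
R = √81 = 9  ⇒  r_B = 9 − 1 = 8

rB=8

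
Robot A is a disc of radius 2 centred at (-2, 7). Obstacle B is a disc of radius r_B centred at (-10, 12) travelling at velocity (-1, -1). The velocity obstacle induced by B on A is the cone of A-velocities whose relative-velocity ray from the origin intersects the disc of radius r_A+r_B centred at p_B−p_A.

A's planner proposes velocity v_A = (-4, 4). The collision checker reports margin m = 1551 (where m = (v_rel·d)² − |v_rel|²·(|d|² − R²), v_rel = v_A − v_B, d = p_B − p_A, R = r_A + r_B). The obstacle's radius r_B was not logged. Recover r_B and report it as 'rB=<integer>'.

m = 1551
d = (-8, 5);  v_rel = (-3, 5),  |v_rel|² = 34
v_rel×d = (-3)·(5) − (5)·(-8) = 25
since m = R²·34 − 25²:  R² = (625 + 1551) / 34 = 64
R = √64 = 8  ⇒  r_B = 8 − 2 = 6

rB=6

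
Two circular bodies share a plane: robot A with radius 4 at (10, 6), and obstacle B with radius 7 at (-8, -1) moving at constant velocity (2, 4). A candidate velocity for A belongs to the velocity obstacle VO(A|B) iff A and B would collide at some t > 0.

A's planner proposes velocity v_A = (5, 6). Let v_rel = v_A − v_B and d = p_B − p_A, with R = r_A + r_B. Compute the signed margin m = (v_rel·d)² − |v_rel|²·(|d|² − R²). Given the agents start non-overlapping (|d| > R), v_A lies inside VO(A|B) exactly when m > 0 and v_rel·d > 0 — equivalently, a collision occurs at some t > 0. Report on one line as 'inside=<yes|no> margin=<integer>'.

d = (-18, -7),  |d|² = 373;  R = 4+7 = 11,  c = 373−11² = 252
v_rel = (3, 2),  |v_rel|² = 13;  v_rel·d = (3)·(-18) + (2)·(-7) = -68
13·t² + 136·t + 252 = 0  ⇒  m = (-68)² − 13·252 = 1348
m = 1348 > 0,  v_rel·d = -68 < 0  ⇒  outside

inside=no margin=1348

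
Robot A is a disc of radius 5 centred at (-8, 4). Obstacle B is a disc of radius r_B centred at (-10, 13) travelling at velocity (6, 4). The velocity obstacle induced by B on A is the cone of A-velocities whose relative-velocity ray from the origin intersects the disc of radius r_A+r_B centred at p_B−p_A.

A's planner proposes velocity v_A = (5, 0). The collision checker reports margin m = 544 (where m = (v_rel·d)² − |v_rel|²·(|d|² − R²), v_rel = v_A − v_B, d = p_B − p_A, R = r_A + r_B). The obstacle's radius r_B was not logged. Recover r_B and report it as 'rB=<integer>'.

m = 544
d = (-2, 9);  v_rel = (-1, -4),  |v_rel|² = 17
v_rel×d = (-1)·(9) − (-4)·(-2) = -17
since m = R²·17 − (-17)²:  R² = (289 + 544) / 17 = 49
R = √49 = 7  ⇒  r_B = 7 − 5 = 2

rB=2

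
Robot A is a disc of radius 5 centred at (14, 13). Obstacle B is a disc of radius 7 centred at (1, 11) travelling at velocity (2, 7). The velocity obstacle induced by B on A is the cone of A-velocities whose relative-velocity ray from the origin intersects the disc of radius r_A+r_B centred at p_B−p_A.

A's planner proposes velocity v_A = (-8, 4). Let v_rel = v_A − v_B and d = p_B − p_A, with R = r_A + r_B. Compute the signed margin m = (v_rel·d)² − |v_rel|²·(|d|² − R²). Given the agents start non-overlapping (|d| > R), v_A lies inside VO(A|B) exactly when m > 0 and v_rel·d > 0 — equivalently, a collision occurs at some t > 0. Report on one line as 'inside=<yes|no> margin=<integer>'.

d = (-13, -2),  |d|² = 173;  R = 5+7 = 12,  c = 173−12² = 29
v_rel = (-10, -3),  |v_rel|² = 109;  v_rel·d = (-10)·(-13) + (-3)·(-2) = 136
109·t² − 272·t + 29 = 0  ⇒  m = 136² − 109·29 = 15335
m = 15335 > 0,  v_rel·d = 136 > 0  ⇒  inside

inside=yes margin=15335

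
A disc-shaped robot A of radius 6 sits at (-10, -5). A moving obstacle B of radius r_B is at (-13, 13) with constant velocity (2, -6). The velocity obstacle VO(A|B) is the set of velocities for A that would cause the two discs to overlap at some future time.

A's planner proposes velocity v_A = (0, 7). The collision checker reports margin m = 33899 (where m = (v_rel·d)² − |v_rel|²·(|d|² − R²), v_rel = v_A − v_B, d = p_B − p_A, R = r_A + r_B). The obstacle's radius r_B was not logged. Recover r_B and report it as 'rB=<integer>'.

m = 33899
d = (-3, 18);  v_rel = (-2, 13),  |v_rel|² = 173
v_rel×d = (-2)·(18) − (13)·(-3) = 3
since m = R²·173 − 3²:  R² = (9 + 33899) / 173 = 196
R = √196 = 14  ⇒  r_B = 14 − 6 = 8

rB=8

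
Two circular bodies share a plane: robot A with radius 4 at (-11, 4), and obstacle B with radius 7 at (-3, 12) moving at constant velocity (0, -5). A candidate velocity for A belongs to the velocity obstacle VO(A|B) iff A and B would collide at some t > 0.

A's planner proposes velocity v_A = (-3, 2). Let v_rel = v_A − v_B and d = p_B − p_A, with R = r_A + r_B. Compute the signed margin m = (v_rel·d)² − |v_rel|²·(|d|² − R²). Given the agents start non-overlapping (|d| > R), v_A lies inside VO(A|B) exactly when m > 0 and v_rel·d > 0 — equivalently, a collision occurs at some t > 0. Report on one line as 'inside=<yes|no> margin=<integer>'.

d = (8, 8),  |d|² = 128;  R = 4+7 = 11,  c = 128−11² = 7
v_rel = (-3, 7),  |v_rel|² = 58;  v_rel·d = (-3)·(8) + (7)·(8) = 32
58·t² − 64·t + 7 = 0  ⇒  m = 32² − 58·7 = 618
m = 618 > 0,  v_rel·d = 32 > 0  ⇒  inside

inside=yes margin=618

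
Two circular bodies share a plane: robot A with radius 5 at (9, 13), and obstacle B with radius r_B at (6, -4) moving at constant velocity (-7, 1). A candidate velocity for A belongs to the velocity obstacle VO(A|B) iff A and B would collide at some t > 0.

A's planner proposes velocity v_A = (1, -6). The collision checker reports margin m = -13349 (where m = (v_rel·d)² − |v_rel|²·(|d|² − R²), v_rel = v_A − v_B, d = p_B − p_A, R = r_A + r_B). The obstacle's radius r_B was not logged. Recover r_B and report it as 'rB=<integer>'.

m = -13349
d = (-3, -17);  v_rel = (8, -7),  |v_rel|² = 113
v_rel×d = (8)·(-17) − (-7)·(-3) = -157
since m = R²·113 − (-157)²:  R² = (24649 + -13349) / 113 = 100
R = √100 = 10  ⇒  r_B = 10 − 5 = 5

rB=5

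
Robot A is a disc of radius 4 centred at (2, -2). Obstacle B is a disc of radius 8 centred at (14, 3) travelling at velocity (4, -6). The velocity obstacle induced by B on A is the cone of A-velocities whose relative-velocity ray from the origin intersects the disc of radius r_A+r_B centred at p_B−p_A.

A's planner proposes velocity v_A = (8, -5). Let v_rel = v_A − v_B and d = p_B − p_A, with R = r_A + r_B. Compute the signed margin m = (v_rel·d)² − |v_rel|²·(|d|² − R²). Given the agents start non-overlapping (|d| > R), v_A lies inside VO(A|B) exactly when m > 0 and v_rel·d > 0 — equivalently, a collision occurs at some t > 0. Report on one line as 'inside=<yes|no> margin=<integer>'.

d = (12, 5),  |d|² = 169;  R = 4+8 = 12,  c = 169−12² = 25
v_rel = (4, 1),  |v_rel|² = 17;  v_rel·d = (4)·(12) + (1)·(5) = 53
17·t² − 106·t + 25 = 0  ⇒  m = 53² − 17·25 = 2384
m = 2384 > 0,  v_rel·d = 53 > 0  ⇒  inside

inside=yes margin=2384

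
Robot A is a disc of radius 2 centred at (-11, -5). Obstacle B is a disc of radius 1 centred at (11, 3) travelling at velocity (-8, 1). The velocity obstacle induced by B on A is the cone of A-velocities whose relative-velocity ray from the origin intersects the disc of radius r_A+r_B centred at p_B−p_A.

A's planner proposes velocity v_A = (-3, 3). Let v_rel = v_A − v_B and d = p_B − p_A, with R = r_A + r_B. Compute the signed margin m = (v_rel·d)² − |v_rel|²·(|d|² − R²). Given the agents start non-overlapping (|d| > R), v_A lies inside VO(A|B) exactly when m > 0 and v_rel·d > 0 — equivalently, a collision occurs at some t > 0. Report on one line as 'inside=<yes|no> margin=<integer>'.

d = (22, 8),  |d|² = 548;  R = 2+1 = 3,  c = 548−3² = 539
v_rel = (5, 2),  |v_rel|² = 29;  v_rel·d = (5)·(22) + (2)·(8) = 126
29·t² − 252·t + 539 = 0  ⇒  m = 126² − 29·539 = 245
m = 245 > 0,  v_rel·d = 126 > 0  ⇒  inside

inside=yes margin=245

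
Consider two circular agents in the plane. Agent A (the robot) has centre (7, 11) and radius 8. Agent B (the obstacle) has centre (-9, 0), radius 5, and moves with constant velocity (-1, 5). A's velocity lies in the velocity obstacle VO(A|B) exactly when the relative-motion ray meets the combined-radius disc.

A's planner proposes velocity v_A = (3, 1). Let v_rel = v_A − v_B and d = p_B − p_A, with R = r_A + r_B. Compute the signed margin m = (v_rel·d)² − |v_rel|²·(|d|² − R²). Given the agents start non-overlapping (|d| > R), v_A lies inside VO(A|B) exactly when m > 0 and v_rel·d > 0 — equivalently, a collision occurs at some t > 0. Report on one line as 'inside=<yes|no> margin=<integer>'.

d = (-16, -11),  |d|² = 377;  R = 8+5 = 13,  c = 377−13² = 208
v_rel = (4, -4),  |v_rel|² = 32;  v_rel·d = (4)·(-16) + (-4)·(-11) = -20
32·t² + 40·t + 208 = 0  ⇒  m = (-20)² − 32·208 = -6256
m = -6256 < 0,  v_rel·d = -20 < 0  ⇒  outside

inside=no margin=-6256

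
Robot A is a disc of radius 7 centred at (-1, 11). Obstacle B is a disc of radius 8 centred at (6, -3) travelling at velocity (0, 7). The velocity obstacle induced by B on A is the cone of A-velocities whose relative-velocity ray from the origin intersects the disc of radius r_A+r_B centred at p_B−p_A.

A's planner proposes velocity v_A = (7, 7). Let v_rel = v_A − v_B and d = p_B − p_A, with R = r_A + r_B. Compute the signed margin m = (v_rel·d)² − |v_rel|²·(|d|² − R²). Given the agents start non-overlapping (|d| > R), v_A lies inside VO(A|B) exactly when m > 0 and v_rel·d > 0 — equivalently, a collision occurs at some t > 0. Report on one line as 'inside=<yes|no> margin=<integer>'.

d = (7, -14),  |d|² = 245;  R = 7+8 = 15,  c = 245−15² = 20
v_rel = (7, 0),  |v_rel|² = 49;  v_rel·d = (7)·(7) + (0)·(-14) = 49
49·t² − 98·t + 20 = 0  ⇒  m = 49² − 49·20 = 1421
m = 1421 > 0,  v_rel·d = 49 > 0  ⇒  inside

inside=yes margin=1421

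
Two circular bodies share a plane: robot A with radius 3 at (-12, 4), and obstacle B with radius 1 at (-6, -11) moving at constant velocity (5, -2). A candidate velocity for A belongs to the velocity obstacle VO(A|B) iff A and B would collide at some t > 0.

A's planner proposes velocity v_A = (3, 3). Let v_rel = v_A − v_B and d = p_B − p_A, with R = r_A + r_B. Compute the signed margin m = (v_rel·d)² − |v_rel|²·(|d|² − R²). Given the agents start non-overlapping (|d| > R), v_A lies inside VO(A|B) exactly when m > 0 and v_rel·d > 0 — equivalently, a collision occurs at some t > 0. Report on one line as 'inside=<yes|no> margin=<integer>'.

d = (6, -15),  |d|² = 261;  R = 3+1 = 4,  c = 261−4² = 245
v_rel = (-2, 5),  |v_rel|² = 29;  v_rel·d = (-2)·(6) + (5)·(-15) = -87
29·t² + 174·t + 245 = 0  ⇒  m = (-87)² − 29·245 = 464
m = 464 > 0,  v_rel·d = -87 < 0  ⇒  outside

inside=no margin=464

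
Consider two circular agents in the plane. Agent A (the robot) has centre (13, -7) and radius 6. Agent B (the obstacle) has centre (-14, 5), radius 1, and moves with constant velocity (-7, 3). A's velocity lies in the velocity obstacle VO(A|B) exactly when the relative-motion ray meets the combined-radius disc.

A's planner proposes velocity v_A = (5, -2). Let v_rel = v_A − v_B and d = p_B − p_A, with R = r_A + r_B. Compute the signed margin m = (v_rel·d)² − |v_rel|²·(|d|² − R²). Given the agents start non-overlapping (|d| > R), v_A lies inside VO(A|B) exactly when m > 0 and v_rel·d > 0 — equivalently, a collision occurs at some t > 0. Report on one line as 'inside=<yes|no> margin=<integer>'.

d = (-27, 12),  |d|² = 873;  R = 6+1 = 7,  c = 873−7² = 824
v_rel = (12, -5),  |v_rel|² = 169;  v_rel·d = (12)·(-27) + (-5)·(12) = -384
169·t² + 768·t + 824 = 0  ⇒  m = (-384)² − 169·824 = 8200
m = 8200 > 0,  v_rel·d = -384 < 0  ⇒  outside

inside=no margin=8200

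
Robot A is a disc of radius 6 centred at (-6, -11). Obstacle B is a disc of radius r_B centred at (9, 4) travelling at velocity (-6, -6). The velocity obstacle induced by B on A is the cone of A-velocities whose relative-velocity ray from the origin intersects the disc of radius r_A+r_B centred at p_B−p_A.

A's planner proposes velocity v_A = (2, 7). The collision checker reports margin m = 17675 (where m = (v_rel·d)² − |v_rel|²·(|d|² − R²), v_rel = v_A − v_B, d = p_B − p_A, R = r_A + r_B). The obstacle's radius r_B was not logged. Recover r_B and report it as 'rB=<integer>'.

m = 17675
d = (15, 15);  v_rel = (8, 13),  |v_rel|² = 233
v_rel×d = (8)·(15) − (13)·(15) = -75
since m = R²·233 − (-75)²:  R² = (5625 + 17675) / 233 = 100
R = √100 = 10  ⇒  r_B = 10 − 6 = 4

rB=4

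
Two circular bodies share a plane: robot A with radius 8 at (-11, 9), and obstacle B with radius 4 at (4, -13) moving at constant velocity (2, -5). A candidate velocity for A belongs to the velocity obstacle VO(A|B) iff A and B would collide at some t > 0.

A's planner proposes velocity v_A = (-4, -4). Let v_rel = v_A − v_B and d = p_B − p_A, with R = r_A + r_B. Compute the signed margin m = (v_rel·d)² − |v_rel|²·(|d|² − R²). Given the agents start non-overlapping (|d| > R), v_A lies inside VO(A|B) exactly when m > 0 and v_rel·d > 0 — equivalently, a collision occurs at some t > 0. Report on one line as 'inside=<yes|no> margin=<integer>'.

d = (15, -22),  |d|² = 709;  R = 8+4 = 12,  c = 709−12² = 565
v_rel = (-6, 1),  |v_rel|² = 37;  v_rel·d = (-6)·(15) + (1)·(-22) = -112
37·t² + 224·t + 565 = 0  ⇒  m = (-112)² − 37·565 = -8361
m = -8361 < 0,  v_rel·d = -112 < 0  ⇒  outside

inside=no margin=-8361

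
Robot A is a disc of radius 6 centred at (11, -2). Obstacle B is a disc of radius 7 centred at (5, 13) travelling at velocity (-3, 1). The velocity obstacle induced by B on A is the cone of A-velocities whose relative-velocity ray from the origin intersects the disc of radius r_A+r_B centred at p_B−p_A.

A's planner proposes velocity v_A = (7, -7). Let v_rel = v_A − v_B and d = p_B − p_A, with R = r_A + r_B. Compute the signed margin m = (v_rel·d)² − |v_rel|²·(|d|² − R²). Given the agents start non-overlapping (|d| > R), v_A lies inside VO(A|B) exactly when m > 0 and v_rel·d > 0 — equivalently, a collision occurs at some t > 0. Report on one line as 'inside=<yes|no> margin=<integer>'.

d = (-6, 15),  |d|² = 261;  R = 6+7 = 13,  c = 261−13² = 92
v_rel = (10, -8),  |v_rel|² = 164;  v_rel·d = (10)·(-6) + (-8)·(15) = -180
164·t² + 360·t + 92 = 0  ⇒  m = (-180)² − 164·92 = 17312
m = 17312 > 0,  v_rel·d = -180 < 0  ⇒  outside

inside=no margin=17312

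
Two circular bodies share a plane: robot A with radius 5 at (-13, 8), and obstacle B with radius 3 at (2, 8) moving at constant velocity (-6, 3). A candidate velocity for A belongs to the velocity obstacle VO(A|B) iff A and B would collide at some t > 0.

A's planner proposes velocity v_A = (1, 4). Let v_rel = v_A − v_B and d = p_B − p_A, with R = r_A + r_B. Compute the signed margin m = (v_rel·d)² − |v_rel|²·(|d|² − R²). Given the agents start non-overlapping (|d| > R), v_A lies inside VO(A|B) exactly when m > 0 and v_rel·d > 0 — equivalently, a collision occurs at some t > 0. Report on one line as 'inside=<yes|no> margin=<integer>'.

d = (15, 0),  |d|² = 225;  R = 5+3 = 8,  c = 225−8² = 161
v_rel = (7, 1),  |v_rel|² = 50;  v_rel·d = (7)·(15) + (1)·(0) = 105
50·t² − 210·t + 161 = 0  ⇒  m = 105² − 50·161 = 2975
m = 2975 > 0,  v_rel·d = 105 > 0  ⇒  inside

inside=yes margin=2975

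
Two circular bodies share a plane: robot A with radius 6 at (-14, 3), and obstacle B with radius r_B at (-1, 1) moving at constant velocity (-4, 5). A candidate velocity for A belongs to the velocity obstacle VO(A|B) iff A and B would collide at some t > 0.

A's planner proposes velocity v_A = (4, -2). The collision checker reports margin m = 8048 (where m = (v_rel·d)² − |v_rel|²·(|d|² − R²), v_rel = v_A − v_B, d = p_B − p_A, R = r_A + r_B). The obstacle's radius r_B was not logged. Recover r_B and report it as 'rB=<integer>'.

m = 8048
d = (13, -2);  v_rel = (8, -7),  |v_rel|² = 113
v_rel×d = (8)·(-2) − (-7)·(13) = 75
since m = R²·113 − 75²:  R² = (5625 + 8048) / 113 = 121
R = √121 = 11  ⇒  r_B = 11 − 6 = 5

rB=5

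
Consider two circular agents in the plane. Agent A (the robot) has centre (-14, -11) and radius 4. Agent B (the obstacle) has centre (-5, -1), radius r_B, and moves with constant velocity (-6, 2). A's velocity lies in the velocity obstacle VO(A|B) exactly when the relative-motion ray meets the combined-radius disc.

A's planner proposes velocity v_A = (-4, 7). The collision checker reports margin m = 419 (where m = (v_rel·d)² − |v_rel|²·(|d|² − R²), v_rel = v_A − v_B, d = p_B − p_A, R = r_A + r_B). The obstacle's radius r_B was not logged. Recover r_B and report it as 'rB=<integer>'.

m = 419
d = (9, 10);  v_rel = (2, 5),  |v_rel|² = 29
v_rel×d = (2)·(10) − (5)·(9) = -25
since m = R²·29 − (-25)²:  R² = (625 + 419) / 29 = 36
R = √36 = 6  ⇒  r_B = 6 − 4 = 2

rB=2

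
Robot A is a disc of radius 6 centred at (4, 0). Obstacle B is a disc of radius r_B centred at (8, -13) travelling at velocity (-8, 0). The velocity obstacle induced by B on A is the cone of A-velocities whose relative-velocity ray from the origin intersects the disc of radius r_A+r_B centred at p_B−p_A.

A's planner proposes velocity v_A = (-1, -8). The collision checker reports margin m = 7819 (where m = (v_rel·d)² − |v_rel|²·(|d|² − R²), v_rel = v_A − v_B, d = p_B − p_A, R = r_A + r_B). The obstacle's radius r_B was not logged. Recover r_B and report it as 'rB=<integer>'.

m = 7819
d = (4, -13);  v_rel = (7, -8),  |v_rel|² = 113
v_rel×d = (7)·(-13) − (-8)·(4) = -59
since m = R²·113 − (-59)²:  R² = (3481 + 7819) / 113 = 100
R = √100 = 10  ⇒  r_B = 10 − 6 = 4

rB=4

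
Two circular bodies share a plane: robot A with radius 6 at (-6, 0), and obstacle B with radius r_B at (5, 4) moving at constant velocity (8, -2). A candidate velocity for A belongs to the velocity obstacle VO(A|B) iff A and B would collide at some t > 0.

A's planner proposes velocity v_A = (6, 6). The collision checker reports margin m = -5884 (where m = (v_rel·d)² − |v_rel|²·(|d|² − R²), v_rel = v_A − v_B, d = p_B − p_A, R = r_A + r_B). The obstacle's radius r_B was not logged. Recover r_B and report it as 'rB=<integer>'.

m = -5884
d = (11, 4);  v_rel = (-2, 8),  |v_rel|² = 68
v_rel×d = (-2)·(4) − (8)·(11) = -96
since m = R²·68 − (-96)²:  R² = (9216 + -5884) / 68 = 49
R = √49 = 7  ⇒  r_B = 7 − 6 = 1

rB=1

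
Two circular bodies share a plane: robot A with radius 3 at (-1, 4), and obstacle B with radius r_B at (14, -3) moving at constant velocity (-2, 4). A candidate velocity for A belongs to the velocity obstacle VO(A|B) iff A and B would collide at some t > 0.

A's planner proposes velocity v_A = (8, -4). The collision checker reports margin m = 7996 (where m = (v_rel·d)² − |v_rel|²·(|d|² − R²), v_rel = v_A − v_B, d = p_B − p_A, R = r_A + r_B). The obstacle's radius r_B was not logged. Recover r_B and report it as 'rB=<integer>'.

m = 7996
d = (15, -7);  v_rel = (10, -8),  |v_rel|² = 164
v_rel×d = (10)·(-7) − (-8)·(15) = 50
since m = R²·164 − 50²:  R² = (2500 + 7996) / 164 = 64
R = √64 = 8  ⇒  r_B = 8 − 3 = 5

rB=5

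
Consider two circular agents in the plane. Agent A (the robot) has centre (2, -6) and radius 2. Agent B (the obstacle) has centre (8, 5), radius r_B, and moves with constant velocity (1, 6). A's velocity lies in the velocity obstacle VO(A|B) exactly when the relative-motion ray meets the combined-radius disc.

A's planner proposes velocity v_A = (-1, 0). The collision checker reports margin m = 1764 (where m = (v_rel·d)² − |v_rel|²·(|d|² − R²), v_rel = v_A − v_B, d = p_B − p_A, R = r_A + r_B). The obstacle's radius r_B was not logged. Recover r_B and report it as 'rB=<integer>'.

m = 1764
d = (6, 11);  v_rel = (-2, -6),  |v_rel|² = 40
v_rel×d = (-2)·(11) − (-6)·(6) = 14
since m = R²·40 − 14²:  R² = (196 + 1764) / 40 = 49
R = √49 = 7  ⇒  r_B = 7 − 2 = 5

rB=5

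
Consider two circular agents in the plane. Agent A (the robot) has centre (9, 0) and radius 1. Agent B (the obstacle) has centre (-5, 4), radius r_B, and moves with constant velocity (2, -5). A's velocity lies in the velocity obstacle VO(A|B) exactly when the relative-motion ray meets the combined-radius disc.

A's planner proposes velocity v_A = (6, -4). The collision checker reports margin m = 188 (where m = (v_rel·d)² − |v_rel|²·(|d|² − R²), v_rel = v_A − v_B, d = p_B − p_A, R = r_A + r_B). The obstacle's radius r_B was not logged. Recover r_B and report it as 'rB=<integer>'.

m = 188
d = (-14, 4);  v_rel = (4, 1),  |v_rel|² = 17
v_rel×d = (4)·(4) − (1)·(-14) = 30
since m = R²·17 − 30²:  R² = (900 + 188) / 17 = 64
R = √64 = 8  ⇒  r_B = 8 − 1 = 7

rB=7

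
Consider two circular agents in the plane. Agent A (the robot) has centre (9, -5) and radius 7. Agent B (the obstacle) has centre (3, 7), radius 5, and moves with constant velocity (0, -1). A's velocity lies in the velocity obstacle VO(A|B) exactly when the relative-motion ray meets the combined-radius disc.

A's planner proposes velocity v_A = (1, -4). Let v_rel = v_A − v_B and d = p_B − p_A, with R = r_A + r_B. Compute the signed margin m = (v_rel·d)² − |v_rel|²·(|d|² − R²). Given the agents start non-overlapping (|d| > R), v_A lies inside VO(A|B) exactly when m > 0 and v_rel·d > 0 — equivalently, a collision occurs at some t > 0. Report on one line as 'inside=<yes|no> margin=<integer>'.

d = (-6, 12),  |d|² = 180;  R = 7+5 = 12,  c = 180−12² = 36
v_rel = (1, -3),  |v_rel|² = 10;  v_rel·d = (1)·(-6) + (-3)·(12) = -42
10·t² + 84·t + 36 = 0  ⇒  m = (-42)² − 10·36 = 1404
m = 1404 > 0,  v_rel·d = -42 < 0  ⇒  outside

inside=no margin=1404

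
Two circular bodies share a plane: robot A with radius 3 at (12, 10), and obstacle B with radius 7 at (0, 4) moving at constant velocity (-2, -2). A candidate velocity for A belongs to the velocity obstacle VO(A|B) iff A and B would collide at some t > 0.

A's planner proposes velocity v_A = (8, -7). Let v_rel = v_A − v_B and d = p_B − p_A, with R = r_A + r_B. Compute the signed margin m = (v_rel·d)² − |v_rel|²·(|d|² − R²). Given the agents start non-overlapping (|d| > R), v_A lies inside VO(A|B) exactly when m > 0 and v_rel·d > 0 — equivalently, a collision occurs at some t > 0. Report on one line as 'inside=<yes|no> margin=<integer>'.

d = (-12, -6),  |d|² = 180;  R = 3+7 = 10,  c = 180−10² = 80
v_rel = (10, -5),  |v_rel|² = 125;  v_rel·d = (10)·(-12) + (-5)·(-6) = -90
125·t² + 180·t + 80 = 0  ⇒  m = (-90)² − 125·80 = -1900
m = -1900 < 0,  v_rel·d = -90 < 0  ⇒  outside

inside=no margin=-1900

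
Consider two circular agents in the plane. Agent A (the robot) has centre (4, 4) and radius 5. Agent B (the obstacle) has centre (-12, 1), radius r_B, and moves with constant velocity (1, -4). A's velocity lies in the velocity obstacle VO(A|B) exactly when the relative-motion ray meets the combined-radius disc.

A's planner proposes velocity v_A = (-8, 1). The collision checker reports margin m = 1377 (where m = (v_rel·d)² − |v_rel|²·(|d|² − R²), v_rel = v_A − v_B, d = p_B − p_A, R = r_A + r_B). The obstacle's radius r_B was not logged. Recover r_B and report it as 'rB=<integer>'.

m = 1377
d = (-16, -3);  v_rel = (-9, 5),  |v_rel|² = 106
v_rel×d = (-9)·(-3) − (5)·(-16) = 107
since m = R²·106 − 107²:  R² = (11449 + 1377) / 106 = 121
R = √121 = 11  ⇒  r_B = 11 − 5 = 6

rB=6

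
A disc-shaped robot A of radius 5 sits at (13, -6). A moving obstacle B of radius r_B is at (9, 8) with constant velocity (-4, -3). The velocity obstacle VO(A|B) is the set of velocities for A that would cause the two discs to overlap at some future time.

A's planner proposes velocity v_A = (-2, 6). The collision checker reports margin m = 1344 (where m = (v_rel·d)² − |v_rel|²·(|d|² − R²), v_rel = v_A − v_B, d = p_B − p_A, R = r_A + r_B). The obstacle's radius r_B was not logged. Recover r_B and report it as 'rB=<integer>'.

m = 1344
d = (-4, 14);  v_rel = (2, 9),  |v_rel|² = 85
v_rel×d = (2)·(14) − (9)·(-4) = 64
since m = R²·85 − 64²:  R² = (4096 + 1344) / 85 = 64
R = √64 = 8  ⇒  r_B = 8 − 5 = 3

rB=3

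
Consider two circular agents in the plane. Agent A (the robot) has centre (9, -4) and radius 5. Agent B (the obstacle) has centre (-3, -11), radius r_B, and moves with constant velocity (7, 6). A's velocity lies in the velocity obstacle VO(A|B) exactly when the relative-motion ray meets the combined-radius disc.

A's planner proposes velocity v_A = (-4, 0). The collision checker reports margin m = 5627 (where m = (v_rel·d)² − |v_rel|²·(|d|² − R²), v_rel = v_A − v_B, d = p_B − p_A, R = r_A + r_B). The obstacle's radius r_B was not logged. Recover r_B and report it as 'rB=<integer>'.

m = 5627
d = (-12, -7);  v_rel = (-11, -6),  |v_rel|² = 157
v_rel×d = (-11)·(-7) − (-6)·(-12) = 5
since m = R²·157 − 5²:  R² = (25 + 5627) / 157 = 36
R = √36 = 6  ⇒  r_B = 6 − 5 = 1

rB=1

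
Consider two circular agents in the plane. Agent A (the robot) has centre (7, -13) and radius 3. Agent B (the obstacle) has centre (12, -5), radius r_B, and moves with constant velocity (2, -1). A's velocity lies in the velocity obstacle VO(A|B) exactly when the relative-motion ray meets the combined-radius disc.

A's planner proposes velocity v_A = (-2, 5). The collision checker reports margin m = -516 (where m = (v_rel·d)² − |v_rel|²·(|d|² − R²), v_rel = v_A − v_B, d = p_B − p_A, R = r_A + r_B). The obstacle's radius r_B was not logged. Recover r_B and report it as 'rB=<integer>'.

m = -516
d = (5, 8);  v_rel = (-4, 6),  |v_rel|² = 52
v_rel×d = (-4)·(8) − (6)·(5) = -62
since m = R²·52 − (-62)²:  R² = (3844 + -516) / 52 = 64
R = √64 = 8  ⇒  r_B = 8 − 3 = 5

rB=5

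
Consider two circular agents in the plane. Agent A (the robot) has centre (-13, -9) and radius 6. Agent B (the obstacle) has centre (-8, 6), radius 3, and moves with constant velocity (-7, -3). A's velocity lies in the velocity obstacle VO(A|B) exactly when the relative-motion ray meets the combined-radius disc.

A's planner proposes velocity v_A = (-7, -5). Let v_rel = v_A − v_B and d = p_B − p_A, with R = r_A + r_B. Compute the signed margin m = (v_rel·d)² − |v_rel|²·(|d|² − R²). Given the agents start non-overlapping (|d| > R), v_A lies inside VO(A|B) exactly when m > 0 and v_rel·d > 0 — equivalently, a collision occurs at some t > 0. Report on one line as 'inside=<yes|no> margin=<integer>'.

d = (5, 15),  |d|² = 250;  R = 6+3 = 9,  c = 250−9² = 169
v_rel = (0, -2),  |v_rel|² = 4;  v_rel·d = (0)·(5) + (-2)·(15) = -30
4·t² + 60·t + 169 = 0  ⇒  m = (-30)² − 4·169 = 224
m = 224 > 0,  v_rel·d = -30 < 0  ⇒  outside

inside=no margin=224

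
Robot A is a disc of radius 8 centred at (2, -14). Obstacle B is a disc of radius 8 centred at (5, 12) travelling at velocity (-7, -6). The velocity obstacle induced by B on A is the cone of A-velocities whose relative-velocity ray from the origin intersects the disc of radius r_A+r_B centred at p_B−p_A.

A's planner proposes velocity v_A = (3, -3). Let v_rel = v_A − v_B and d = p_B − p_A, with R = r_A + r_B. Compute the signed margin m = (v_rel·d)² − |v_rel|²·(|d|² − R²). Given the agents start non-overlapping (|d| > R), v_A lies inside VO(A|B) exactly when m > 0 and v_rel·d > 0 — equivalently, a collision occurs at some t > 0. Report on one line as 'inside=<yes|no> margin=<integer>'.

d = (3, 26),  |d|² = 685;  R = 8+8 = 16,  c = 685−16² = 429
v_rel = (10, 3),  |v_rel|² = 109;  v_rel·d = (10)·(3) + (3)·(26) = 108
109·t² − 216·t + 429 = 0  ⇒  m = 108² − 109·429 = -35097
m = -35097 < 0,  v_rel·d = 108 > 0  ⇒  outside

inside=no margin=-35097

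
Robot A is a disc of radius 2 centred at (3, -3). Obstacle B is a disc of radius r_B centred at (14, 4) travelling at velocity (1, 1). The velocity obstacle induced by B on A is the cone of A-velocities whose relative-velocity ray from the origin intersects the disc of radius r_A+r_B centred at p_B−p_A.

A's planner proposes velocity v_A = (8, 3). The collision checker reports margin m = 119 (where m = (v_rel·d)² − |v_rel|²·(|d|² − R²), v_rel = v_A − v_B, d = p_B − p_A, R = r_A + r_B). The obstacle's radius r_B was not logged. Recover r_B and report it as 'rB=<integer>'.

m = 119
d = (11, 7);  v_rel = (7, 2),  |v_rel|² = 53
v_rel×d = (7)·(7) − (2)·(11) = 27
since m = R²·53 − 27²:  R² = (729 + 119) / 53 = 16
R = √16 = 4  ⇒  r_B = 4 − 2 = 2

rB=2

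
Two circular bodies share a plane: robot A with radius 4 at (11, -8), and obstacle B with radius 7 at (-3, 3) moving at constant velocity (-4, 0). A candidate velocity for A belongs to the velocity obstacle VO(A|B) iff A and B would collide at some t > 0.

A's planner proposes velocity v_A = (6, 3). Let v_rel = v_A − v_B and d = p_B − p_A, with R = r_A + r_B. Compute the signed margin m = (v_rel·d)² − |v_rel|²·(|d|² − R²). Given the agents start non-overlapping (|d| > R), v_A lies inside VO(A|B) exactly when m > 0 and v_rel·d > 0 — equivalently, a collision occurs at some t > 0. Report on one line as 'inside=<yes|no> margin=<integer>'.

d = (-14, 11),  |d|² = 317;  R = 4+7 = 11,  c = 317−11² = 196
v_rel = (10, 3),  |v_rel|² = 109;  v_rel·d = (10)·(-14) + (3)·(11) = -107
109·t² + 214·t + 196 = 0  ⇒  m = (-107)² − 109·196 = -9915
m = -9915 < 0,  v_rel·d = -107 < 0  ⇒  outside

inside=no margin=-9915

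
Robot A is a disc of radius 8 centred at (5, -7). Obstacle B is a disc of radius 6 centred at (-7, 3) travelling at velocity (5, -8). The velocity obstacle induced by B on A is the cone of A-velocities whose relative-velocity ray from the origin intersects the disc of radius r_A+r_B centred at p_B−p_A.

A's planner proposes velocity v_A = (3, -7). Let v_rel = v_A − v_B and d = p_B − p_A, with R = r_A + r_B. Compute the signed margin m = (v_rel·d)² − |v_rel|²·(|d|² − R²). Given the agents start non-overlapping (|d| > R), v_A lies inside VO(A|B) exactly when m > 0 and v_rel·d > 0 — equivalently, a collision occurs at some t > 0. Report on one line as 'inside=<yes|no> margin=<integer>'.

d = (-12, 10),  |d|² = 244;  R = 8+6 = 14,  c = 244−14² = 48
v_rel = (-2, 1),  |v_rel|² = 5;  v_rel·d = (-2)·(-12) + (1)·(10) = 34
5·t² − 68·t + 48 = 0  ⇒  m = 34² − 5·48 = 916
m = 916 > 0,  v_rel·d = 34 > 0  ⇒  inside

inside=yes margin=916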